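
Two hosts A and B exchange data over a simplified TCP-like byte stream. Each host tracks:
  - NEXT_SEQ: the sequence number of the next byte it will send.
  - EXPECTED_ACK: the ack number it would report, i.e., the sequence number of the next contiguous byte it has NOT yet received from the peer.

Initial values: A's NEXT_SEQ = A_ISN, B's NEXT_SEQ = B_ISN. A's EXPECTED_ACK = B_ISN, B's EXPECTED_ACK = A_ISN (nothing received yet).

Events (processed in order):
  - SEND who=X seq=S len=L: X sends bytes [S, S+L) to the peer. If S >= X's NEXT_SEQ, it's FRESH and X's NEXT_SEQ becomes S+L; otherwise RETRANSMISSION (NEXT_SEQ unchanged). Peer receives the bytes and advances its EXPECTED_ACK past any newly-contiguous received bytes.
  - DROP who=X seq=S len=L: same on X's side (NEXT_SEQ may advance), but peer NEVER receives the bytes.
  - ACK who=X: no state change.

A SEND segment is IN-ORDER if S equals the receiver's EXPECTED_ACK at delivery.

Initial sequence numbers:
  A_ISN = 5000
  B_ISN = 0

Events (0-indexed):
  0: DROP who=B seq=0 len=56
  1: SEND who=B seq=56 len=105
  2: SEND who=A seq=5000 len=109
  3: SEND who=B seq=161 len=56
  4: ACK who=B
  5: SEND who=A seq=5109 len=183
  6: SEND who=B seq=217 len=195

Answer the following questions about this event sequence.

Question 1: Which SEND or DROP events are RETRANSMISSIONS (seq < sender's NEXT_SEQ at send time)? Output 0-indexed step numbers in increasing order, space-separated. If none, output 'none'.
Step 0: DROP seq=0 -> fresh
Step 1: SEND seq=56 -> fresh
Step 2: SEND seq=5000 -> fresh
Step 3: SEND seq=161 -> fresh
Step 5: SEND seq=5109 -> fresh
Step 6: SEND seq=217 -> fresh

Answer: none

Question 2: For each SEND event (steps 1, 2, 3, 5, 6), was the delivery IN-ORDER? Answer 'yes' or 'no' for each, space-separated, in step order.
Step 1: SEND seq=56 -> out-of-order
Step 2: SEND seq=5000 -> in-order
Step 3: SEND seq=161 -> out-of-order
Step 5: SEND seq=5109 -> in-order
Step 6: SEND seq=217 -> out-of-order

Answer: no yes no yes no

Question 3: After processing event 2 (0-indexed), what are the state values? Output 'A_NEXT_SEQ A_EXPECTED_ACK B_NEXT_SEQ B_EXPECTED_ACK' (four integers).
After event 0: A_seq=5000 A_ack=0 B_seq=56 B_ack=5000
After event 1: A_seq=5000 A_ack=0 B_seq=161 B_ack=5000
After event 2: A_seq=5109 A_ack=0 B_seq=161 B_ack=5109

5109 0 161 5109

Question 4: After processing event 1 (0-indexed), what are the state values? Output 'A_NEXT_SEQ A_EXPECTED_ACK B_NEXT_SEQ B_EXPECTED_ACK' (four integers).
After event 0: A_seq=5000 A_ack=0 B_seq=56 B_ack=5000
After event 1: A_seq=5000 A_ack=0 B_seq=161 B_ack=5000

5000 0 161 5000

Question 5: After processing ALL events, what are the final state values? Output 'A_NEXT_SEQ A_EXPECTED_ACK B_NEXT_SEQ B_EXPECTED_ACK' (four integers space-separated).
After event 0: A_seq=5000 A_ack=0 B_seq=56 B_ack=5000
After event 1: A_seq=5000 A_ack=0 B_seq=161 B_ack=5000
After event 2: A_seq=5109 A_ack=0 B_seq=161 B_ack=5109
After event 3: A_seq=5109 A_ack=0 B_seq=217 B_ack=5109
After event 4: A_seq=5109 A_ack=0 B_seq=217 B_ack=5109
After event 5: A_seq=5292 A_ack=0 B_seq=217 B_ack=5292
After event 6: A_seq=5292 A_ack=0 B_seq=412 B_ack=5292

Answer: 5292 0 412 5292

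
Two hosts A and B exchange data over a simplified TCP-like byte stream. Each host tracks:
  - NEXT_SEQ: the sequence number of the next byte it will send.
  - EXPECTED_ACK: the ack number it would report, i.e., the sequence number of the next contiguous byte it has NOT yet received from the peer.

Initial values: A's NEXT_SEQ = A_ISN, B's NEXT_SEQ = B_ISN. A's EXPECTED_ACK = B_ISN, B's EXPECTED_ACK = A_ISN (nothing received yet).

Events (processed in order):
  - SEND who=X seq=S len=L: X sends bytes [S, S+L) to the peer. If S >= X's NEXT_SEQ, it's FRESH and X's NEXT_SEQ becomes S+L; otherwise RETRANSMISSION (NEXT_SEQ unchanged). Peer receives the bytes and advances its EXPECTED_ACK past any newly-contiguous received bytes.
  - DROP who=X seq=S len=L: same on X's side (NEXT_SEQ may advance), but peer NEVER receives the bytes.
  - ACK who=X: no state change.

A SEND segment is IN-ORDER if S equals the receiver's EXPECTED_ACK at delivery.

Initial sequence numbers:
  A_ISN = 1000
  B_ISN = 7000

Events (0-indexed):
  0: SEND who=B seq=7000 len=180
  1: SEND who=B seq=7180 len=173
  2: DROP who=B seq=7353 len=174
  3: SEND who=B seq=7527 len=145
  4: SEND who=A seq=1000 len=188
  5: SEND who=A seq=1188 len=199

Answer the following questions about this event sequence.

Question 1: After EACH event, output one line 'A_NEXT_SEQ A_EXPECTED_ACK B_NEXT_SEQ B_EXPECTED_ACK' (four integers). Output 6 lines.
1000 7180 7180 1000
1000 7353 7353 1000
1000 7353 7527 1000
1000 7353 7672 1000
1188 7353 7672 1188
1387 7353 7672 1387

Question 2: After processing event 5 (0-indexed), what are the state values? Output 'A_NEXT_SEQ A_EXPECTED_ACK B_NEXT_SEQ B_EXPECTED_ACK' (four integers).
After event 0: A_seq=1000 A_ack=7180 B_seq=7180 B_ack=1000
After event 1: A_seq=1000 A_ack=7353 B_seq=7353 B_ack=1000
After event 2: A_seq=1000 A_ack=7353 B_seq=7527 B_ack=1000
After event 3: A_seq=1000 A_ack=7353 B_seq=7672 B_ack=1000
After event 4: A_seq=1188 A_ack=7353 B_seq=7672 B_ack=1188
After event 5: A_seq=1387 A_ack=7353 B_seq=7672 B_ack=1387

1387 7353 7672 1387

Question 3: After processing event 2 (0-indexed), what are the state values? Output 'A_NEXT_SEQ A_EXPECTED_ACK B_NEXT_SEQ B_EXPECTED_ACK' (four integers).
After event 0: A_seq=1000 A_ack=7180 B_seq=7180 B_ack=1000
After event 1: A_seq=1000 A_ack=7353 B_seq=7353 B_ack=1000
After event 2: A_seq=1000 A_ack=7353 B_seq=7527 B_ack=1000

1000 7353 7527 1000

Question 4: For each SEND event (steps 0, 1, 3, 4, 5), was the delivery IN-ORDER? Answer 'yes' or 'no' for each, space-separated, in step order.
Answer: yes yes no yes yes

Derivation:
Step 0: SEND seq=7000 -> in-order
Step 1: SEND seq=7180 -> in-order
Step 3: SEND seq=7527 -> out-of-order
Step 4: SEND seq=1000 -> in-order
Step 5: SEND seq=1188 -> in-order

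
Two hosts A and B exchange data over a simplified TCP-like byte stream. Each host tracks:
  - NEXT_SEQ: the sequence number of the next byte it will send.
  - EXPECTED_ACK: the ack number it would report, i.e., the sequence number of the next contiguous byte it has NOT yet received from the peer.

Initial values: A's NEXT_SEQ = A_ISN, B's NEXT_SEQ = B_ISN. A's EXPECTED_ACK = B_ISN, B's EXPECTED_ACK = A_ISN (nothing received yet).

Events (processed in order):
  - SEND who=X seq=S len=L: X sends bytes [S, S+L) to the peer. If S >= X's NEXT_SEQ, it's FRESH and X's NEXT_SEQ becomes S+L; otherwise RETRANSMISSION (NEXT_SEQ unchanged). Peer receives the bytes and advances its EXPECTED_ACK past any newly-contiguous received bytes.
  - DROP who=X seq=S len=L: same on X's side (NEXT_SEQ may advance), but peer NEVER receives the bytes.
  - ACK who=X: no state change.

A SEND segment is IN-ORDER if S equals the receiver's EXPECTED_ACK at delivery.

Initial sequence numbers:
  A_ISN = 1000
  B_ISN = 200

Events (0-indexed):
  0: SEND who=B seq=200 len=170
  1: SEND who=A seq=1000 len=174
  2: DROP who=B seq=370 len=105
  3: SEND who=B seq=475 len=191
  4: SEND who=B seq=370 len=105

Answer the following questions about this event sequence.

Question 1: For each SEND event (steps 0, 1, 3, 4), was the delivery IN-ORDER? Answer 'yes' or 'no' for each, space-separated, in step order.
Answer: yes yes no yes

Derivation:
Step 0: SEND seq=200 -> in-order
Step 1: SEND seq=1000 -> in-order
Step 3: SEND seq=475 -> out-of-order
Step 4: SEND seq=370 -> in-order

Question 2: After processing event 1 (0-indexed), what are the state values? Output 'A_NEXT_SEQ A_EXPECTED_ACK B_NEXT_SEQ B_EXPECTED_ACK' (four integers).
After event 0: A_seq=1000 A_ack=370 B_seq=370 B_ack=1000
After event 1: A_seq=1174 A_ack=370 B_seq=370 B_ack=1174

1174 370 370 1174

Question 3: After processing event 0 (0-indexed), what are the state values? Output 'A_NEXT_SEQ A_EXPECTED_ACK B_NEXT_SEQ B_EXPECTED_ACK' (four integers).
After event 0: A_seq=1000 A_ack=370 B_seq=370 B_ack=1000

1000 370 370 1000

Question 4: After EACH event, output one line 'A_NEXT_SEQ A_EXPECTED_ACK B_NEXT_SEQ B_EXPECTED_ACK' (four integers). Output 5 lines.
1000 370 370 1000
1174 370 370 1174
1174 370 475 1174
1174 370 666 1174
1174 666 666 1174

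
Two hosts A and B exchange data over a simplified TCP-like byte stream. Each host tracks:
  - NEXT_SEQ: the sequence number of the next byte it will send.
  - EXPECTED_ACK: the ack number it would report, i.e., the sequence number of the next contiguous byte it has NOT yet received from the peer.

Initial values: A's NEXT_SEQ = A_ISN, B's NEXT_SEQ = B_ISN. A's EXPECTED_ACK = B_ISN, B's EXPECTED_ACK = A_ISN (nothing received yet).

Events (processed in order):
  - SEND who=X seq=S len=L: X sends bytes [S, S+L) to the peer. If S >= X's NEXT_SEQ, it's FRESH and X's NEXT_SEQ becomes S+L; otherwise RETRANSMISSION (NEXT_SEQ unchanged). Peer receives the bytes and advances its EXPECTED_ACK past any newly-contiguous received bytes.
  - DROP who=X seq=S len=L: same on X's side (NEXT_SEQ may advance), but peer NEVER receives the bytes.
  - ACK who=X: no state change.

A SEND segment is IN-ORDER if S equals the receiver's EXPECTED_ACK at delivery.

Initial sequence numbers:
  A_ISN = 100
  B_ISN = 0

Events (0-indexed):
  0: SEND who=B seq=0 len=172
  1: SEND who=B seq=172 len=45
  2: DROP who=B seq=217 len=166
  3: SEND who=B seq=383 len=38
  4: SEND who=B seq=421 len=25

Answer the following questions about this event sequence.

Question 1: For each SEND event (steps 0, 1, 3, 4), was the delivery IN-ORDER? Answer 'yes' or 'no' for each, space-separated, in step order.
Step 0: SEND seq=0 -> in-order
Step 1: SEND seq=172 -> in-order
Step 3: SEND seq=383 -> out-of-order
Step 4: SEND seq=421 -> out-of-order

Answer: yes yes no no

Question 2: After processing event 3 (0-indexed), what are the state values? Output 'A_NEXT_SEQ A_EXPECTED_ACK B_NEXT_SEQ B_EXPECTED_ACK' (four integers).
After event 0: A_seq=100 A_ack=172 B_seq=172 B_ack=100
After event 1: A_seq=100 A_ack=217 B_seq=217 B_ack=100
After event 2: A_seq=100 A_ack=217 B_seq=383 B_ack=100
After event 3: A_seq=100 A_ack=217 B_seq=421 B_ack=100

100 217 421 100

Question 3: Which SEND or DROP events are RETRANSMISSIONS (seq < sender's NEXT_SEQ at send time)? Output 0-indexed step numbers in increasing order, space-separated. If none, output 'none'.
Step 0: SEND seq=0 -> fresh
Step 1: SEND seq=172 -> fresh
Step 2: DROP seq=217 -> fresh
Step 3: SEND seq=383 -> fresh
Step 4: SEND seq=421 -> fresh

Answer: none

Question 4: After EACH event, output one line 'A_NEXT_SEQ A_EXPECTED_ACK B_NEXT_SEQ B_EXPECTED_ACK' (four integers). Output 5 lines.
100 172 172 100
100 217 217 100
100 217 383 100
100 217 421 100
100 217 446 100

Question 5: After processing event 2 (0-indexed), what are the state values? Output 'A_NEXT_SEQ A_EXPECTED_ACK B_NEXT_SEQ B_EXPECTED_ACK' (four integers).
After event 0: A_seq=100 A_ack=172 B_seq=172 B_ack=100
After event 1: A_seq=100 A_ack=217 B_seq=217 B_ack=100
After event 2: A_seq=100 A_ack=217 B_seq=383 B_ack=100

100 217 383 100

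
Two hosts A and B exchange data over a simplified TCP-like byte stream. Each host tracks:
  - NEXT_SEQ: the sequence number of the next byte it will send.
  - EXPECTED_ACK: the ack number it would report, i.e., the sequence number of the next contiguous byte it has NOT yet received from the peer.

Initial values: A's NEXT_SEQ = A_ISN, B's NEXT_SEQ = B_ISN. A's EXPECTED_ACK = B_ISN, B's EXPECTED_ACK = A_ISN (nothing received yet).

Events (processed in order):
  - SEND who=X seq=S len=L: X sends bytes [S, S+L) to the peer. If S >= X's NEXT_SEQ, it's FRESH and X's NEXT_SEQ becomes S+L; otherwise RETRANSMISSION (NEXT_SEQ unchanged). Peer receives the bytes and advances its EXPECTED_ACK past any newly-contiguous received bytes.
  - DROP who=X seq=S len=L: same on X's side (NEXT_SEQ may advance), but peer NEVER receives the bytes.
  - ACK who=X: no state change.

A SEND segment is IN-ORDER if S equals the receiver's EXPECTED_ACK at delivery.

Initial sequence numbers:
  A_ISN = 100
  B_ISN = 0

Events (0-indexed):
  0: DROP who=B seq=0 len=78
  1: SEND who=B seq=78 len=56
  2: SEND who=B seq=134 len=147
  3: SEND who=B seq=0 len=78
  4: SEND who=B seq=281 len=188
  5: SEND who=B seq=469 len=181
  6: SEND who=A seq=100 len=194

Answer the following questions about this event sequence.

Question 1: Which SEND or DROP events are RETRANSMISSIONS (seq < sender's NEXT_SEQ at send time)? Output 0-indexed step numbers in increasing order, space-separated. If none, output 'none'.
Answer: 3

Derivation:
Step 0: DROP seq=0 -> fresh
Step 1: SEND seq=78 -> fresh
Step 2: SEND seq=134 -> fresh
Step 3: SEND seq=0 -> retransmit
Step 4: SEND seq=281 -> fresh
Step 5: SEND seq=469 -> fresh
Step 6: SEND seq=100 -> fresh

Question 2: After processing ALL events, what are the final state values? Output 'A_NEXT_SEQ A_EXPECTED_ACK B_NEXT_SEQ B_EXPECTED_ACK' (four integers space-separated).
After event 0: A_seq=100 A_ack=0 B_seq=78 B_ack=100
After event 1: A_seq=100 A_ack=0 B_seq=134 B_ack=100
After event 2: A_seq=100 A_ack=0 B_seq=281 B_ack=100
After event 3: A_seq=100 A_ack=281 B_seq=281 B_ack=100
After event 4: A_seq=100 A_ack=469 B_seq=469 B_ack=100
After event 5: A_seq=100 A_ack=650 B_seq=650 B_ack=100
After event 6: A_seq=294 A_ack=650 B_seq=650 B_ack=294

Answer: 294 650 650 294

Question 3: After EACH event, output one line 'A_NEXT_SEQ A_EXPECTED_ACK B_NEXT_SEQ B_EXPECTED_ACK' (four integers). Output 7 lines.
100 0 78 100
100 0 134 100
100 0 281 100
100 281 281 100
100 469 469 100
100 650 650 100
294 650 650 294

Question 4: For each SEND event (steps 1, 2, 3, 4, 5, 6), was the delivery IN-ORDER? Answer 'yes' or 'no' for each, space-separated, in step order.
Step 1: SEND seq=78 -> out-of-order
Step 2: SEND seq=134 -> out-of-order
Step 3: SEND seq=0 -> in-order
Step 4: SEND seq=281 -> in-order
Step 5: SEND seq=469 -> in-order
Step 6: SEND seq=100 -> in-order

Answer: no no yes yes yes yes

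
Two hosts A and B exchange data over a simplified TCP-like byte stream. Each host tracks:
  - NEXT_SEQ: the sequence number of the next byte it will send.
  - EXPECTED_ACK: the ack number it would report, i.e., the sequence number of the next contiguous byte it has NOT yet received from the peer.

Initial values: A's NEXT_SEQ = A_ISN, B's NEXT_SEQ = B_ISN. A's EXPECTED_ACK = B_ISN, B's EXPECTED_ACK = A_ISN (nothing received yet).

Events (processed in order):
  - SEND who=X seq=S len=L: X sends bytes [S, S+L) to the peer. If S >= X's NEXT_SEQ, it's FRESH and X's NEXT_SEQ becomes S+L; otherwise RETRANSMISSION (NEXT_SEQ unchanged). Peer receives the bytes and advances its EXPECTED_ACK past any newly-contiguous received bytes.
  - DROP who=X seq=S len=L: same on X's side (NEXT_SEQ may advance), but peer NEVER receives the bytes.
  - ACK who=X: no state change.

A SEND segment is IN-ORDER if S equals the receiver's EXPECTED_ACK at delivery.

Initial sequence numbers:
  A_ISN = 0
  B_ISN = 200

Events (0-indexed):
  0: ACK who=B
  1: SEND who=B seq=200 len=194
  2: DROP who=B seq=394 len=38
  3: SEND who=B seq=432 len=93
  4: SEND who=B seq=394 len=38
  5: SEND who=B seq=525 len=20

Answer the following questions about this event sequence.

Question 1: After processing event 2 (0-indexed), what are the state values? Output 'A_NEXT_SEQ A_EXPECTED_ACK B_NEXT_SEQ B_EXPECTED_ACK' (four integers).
After event 0: A_seq=0 A_ack=200 B_seq=200 B_ack=0
After event 1: A_seq=0 A_ack=394 B_seq=394 B_ack=0
After event 2: A_seq=0 A_ack=394 B_seq=432 B_ack=0

0 394 432 0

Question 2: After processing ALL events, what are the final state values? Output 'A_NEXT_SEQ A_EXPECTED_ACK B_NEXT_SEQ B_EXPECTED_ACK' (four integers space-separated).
After event 0: A_seq=0 A_ack=200 B_seq=200 B_ack=0
After event 1: A_seq=0 A_ack=394 B_seq=394 B_ack=0
After event 2: A_seq=0 A_ack=394 B_seq=432 B_ack=0
After event 3: A_seq=0 A_ack=394 B_seq=525 B_ack=0
After event 4: A_seq=0 A_ack=525 B_seq=525 B_ack=0
After event 5: A_seq=0 A_ack=545 B_seq=545 B_ack=0

Answer: 0 545 545 0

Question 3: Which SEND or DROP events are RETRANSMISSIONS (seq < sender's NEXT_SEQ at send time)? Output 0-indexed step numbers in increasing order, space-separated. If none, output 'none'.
Answer: 4

Derivation:
Step 1: SEND seq=200 -> fresh
Step 2: DROP seq=394 -> fresh
Step 3: SEND seq=432 -> fresh
Step 4: SEND seq=394 -> retransmit
Step 5: SEND seq=525 -> fresh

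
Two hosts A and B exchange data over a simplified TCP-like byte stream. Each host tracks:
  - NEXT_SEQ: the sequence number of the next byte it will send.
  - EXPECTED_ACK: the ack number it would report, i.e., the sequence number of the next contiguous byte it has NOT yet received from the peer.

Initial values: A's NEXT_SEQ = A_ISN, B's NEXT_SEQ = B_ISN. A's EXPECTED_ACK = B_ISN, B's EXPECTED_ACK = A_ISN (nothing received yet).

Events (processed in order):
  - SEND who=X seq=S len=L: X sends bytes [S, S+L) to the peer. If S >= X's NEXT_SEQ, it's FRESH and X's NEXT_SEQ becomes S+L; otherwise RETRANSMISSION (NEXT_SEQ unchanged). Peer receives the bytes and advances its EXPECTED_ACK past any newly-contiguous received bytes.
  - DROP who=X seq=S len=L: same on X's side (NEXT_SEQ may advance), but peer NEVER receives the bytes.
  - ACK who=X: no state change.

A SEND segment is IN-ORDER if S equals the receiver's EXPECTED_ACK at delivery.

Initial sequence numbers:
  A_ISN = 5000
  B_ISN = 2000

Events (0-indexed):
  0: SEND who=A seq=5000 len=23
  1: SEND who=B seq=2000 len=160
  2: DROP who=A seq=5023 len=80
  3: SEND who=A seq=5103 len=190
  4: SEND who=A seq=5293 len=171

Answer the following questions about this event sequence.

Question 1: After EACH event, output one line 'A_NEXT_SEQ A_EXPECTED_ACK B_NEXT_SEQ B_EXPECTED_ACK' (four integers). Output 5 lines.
5023 2000 2000 5023
5023 2160 2160 5023
5103 2160 2160 5023
5293 2160 2160 5023
5464 2160 2160 5023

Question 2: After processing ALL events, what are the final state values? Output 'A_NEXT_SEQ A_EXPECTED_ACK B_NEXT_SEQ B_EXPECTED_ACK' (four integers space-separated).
After event 0: A_seq=5023 A_ack=2000 B_seq=2000 B_ack=5023
After event 1: A_seq=5023 A_ack=2160 B_seq=2160 B_ack=5023
After event 2: A_seq=5103 A_ack=2160 B_seq=2160 B_ack=5023
After event 3: A_seq=5293 A_ack=2160 B_seq=2160 B_ack=5023
After event 4: A_seq=5464 A_ack=2160 B_seq=2160 B_ack=5023

Answer: 5464 2160 2160 5023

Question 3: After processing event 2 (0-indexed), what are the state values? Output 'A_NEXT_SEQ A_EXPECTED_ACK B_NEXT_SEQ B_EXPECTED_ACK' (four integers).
After event 0: A_seq=5023 A_ack=2000 B_seq=2000 B_ack=5023
After event 1: A_seq=5023 A_ack=2160 B_seq=2160 B_ack=5023
After event 2: A_seq=5103 A_ack=2160 B_seq=2160 B_ack=5023

5103 2160 2160 5023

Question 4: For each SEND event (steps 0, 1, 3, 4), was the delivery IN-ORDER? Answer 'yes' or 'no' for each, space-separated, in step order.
Answer: yes yes no no

Derivation:
Step 0: SEND seq=5000 -> in-order
Step 1: SEND seq=2000 -> in-order
Step 3: SEND seq=5103 -> out-of-order
Step 4: SEND seq=5293 -> out-of-order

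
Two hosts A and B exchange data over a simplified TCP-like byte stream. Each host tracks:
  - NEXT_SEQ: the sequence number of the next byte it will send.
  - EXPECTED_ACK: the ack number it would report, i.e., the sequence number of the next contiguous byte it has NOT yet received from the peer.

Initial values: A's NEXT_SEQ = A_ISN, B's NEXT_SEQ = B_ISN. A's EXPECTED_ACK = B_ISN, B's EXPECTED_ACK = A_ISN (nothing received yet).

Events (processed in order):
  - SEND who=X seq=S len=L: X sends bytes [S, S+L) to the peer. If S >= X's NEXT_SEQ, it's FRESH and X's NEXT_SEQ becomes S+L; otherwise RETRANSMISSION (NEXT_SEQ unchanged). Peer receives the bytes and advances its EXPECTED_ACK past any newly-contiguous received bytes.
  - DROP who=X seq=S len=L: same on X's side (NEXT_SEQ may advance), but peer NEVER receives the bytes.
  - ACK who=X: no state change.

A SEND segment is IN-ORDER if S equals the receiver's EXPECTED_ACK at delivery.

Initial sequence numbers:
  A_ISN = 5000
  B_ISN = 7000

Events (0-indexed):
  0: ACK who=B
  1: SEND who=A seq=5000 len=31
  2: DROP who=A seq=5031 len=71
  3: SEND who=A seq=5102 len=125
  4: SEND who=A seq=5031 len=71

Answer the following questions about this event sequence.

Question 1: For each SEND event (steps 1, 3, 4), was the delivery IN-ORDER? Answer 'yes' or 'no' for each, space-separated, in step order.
Answer: yes no yes

Derivation:
Step 1: SEND seq=5000 -> in-order
Step 3: SEND seq=5102 -> out-of-order
Step 4: SEND seq=5031 -> in-order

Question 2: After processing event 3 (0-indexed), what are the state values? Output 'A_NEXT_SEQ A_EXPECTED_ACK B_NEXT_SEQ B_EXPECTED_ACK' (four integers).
After event 0: A_seq=5000 A_ack=7000 B_seq=7000 B_ack=5000
After event 1: A_seq=5031 A_ack=7000 B_seq=7000 B_ack=5031
After event 2: A_seq=5102 A_ack=7000 B_seq=7000 B_ack=5031
After event 3: A_seq=5227 A_ack=7000 B_seq=7000 B_ack=5031

5227 7000 7000 5031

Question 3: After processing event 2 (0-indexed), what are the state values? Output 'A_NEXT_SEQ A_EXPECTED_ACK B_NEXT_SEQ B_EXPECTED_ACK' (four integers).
After event 0: A_seq=5000 A_ack=7000 B_seq=7000 B_ack=5000
After event 1: A_seq=5031 A_ack=7000 B_seq=7000 B_ack=5031
After event 2: A_seq=5102 A_ack=7000 B_seq=7000 B_ack=5031

5102 7000 7000 5031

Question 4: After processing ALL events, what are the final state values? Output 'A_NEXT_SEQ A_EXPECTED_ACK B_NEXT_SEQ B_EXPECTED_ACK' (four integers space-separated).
After event 0: A_seq=5000 A_ack=7000 B_seq=7000 B_ack=5000
After event 1: A_seq=5031 A_ack=7000 B_seq=7000 B_ack=5031
After event 2: A_seq=5102 A_ack=7000 B_seq=7000 B_ack=5031
After event 3: A_seq=5227 A_ack=7000 B_seq=7000 B_ack=5031
After event 4: A_seq=5227 A_ack=7000 B_seq=7000 B_ack=5227

Answer: 5227 7000 7000 5227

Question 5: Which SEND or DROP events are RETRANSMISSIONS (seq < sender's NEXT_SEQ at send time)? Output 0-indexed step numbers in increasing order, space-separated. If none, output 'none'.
Step 1: SEND seq=5000 -> fresh
Step 2: DROP seq=5031 -> fresh
Step 3: SEND seq=5102 -> fresh
Step 4: SEND seq=5031 -> retransmit

Answer: 4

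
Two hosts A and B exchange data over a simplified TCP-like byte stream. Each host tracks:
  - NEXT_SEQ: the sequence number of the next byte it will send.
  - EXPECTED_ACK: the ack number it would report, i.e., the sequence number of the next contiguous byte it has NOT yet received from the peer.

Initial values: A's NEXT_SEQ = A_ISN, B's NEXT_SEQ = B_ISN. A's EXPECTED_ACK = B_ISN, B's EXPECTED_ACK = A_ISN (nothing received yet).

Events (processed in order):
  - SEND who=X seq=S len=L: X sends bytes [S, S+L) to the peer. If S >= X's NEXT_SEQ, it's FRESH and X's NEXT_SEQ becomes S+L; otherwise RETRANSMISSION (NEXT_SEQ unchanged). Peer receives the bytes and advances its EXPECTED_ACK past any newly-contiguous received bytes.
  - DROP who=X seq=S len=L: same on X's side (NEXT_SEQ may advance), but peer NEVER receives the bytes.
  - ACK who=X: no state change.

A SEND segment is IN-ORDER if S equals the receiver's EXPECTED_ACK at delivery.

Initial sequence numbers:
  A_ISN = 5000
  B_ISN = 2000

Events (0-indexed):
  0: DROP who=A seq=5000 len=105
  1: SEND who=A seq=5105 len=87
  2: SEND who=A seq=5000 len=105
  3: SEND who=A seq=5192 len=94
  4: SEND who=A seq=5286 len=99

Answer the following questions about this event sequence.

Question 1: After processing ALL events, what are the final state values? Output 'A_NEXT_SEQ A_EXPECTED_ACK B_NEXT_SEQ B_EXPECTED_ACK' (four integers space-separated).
Answer: 5385 2000 2000 5385

Derivation:
After event 0: A_seq=5105 A_ack=2000 B_seq=2000 B_ack=5000
After event 1: A_seq=5192 A_ack=2000 B_seq=2000 B_ack=5000
After event 2: A_seq=5192 A_ack=2000 B_seq=2000 B_ack=5192
After event 3: A_seq=5286 A_ack=2000 B_seq=2000 B_ack=5286
After event 4: A_seq=5385 A_ack=2000 B_seq=2000 B_ack=5385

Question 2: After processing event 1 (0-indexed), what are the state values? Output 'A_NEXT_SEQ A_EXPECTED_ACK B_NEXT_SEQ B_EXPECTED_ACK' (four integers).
After event 0: A_seq=5105 A_ack=2000 B_seq=2000 B_ack=5000
After event 1: A_seq=5192 A_ack=2000 B_seq=2000 B_ack=5000

5192 2000 2000 5000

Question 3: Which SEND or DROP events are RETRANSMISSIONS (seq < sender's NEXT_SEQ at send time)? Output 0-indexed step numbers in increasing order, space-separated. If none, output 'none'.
Step 0: DROP seq=5000 -> fresh
Step 1: SEND seq=5105 -> fresh
Step 2: SEND seq=5000 -> retransmit
Step 3: SEND seq=5192 -> fresh
Step 4: SEND seq=5286 -> fresh

Answer: 2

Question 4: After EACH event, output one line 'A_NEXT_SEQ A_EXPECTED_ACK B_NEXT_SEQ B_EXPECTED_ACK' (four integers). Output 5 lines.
5105 2000 2000 5000
5192 2000 2000 5000
5192 2000 2000 5192
5286 2000 2000 5286
5385 2000 2000 5385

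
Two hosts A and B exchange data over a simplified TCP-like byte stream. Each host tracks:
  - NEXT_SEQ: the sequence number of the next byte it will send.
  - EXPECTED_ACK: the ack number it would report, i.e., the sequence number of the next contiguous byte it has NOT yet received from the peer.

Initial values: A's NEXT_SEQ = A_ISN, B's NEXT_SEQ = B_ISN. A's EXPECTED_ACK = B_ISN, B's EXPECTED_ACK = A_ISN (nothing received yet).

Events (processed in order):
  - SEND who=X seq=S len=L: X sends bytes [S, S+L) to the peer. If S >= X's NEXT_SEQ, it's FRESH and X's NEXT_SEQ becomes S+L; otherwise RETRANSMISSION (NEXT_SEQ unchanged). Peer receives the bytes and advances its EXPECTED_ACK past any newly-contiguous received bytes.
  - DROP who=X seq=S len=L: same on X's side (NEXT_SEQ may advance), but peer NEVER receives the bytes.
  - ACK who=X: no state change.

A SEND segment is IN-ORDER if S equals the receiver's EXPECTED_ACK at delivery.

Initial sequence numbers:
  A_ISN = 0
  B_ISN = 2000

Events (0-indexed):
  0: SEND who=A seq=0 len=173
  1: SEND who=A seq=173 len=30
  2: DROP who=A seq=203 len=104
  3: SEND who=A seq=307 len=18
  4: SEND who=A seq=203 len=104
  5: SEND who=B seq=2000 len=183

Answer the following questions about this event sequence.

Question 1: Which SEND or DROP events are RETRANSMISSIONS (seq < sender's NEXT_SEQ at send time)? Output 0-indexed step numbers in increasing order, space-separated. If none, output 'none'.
Step 0: SEND seq=0 -> fresh
Step 1: SEND seq=173 -> fresh
Step 2: DROP seq=203 -> fresh
Step 3: SEND seq=307 -> fresh
Step 4: SEND seq=203 -> retransmit
Step 5: SEND seq=2000 -> fresh

Answer: 4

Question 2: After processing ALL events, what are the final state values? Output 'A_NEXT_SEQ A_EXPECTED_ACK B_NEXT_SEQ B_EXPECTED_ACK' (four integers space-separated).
After event 0: A_seq=173 A_ack=2000 B_seq=2000 B_ack=173
After event 1: A_seq=203 A_ack=2000 B_seq=2000 B_ack=203
After event 2: A_seq=307 A_ack=2000 B_seq=2000 B_ack=203
After event 3: A_seq=325 A_ack=2000 B_seq=2000 B_ack=203
After event 4: A_seq=325 A_ack=2000 B_seq=2000 B_ack=325
After event 5: A_seq=325 A_ack=2183 B_seq=2183 B_ack=325

Answer: 325 2183 2183 325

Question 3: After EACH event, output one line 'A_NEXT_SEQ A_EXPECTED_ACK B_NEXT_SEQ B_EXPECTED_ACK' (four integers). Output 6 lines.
173 2000 2000 173
203 2000 2000 203
307 2000 2000 203
325 2000 2000 203
325 2000 2000 325
325 2183 2183 325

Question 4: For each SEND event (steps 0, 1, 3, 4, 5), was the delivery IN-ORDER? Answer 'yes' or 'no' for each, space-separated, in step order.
Answer: yes yes no yes yes

Derivation:
Step 0: SEND seq=0 -> in-order
Step 1: SEND seq=173 -> in-order
Step 3: SEND seq=307 -> out-of-order
Step 4: SEND seq=203 -> in-order
Step 5: SEND seq=2000 -> in-order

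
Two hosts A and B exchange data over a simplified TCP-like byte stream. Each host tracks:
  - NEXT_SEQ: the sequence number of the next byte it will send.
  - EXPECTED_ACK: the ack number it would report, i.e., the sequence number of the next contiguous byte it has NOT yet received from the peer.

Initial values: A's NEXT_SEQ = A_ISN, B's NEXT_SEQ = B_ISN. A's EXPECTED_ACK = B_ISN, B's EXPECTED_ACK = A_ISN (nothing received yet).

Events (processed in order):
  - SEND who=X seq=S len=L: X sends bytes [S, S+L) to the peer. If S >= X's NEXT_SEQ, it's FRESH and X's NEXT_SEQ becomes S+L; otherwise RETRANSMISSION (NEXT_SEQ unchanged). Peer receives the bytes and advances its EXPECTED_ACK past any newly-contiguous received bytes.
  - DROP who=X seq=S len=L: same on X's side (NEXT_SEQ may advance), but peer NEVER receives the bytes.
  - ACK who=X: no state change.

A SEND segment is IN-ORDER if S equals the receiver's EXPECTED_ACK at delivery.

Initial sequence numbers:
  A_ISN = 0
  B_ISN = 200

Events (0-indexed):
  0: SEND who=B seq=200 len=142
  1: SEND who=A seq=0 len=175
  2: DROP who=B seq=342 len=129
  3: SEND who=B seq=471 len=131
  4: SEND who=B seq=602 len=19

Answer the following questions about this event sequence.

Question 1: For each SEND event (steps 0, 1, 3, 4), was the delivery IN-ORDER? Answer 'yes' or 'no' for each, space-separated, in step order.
Answer: yes yes no no

Derivation:
Step 0: SEND seq=200 -> in-order
Step 1: SEND seq=0 -> in-order
Step 3: SEND seq=471 -> out-of-order
Step 4: SEND seq=602 -> out-of-order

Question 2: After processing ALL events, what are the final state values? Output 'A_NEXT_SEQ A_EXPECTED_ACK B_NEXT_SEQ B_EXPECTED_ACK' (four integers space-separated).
Answer: 175 342 621 175

Derivation:
After event 0: A_seq=0 A_ack=342 B_seq=342 B_ack=0
After event 1: A_seq=175 A_ack=342 B_seq=342 B_ack=175
After event 2: A_seq=175 A_ack=342 B_seq=471 B_ack=175
After event 3: A_seq=175 A_ack=342 B_seq=602 B_ack=175
After event 4: A_seq=175 A_ack=342 B_seq=621 B_ack=175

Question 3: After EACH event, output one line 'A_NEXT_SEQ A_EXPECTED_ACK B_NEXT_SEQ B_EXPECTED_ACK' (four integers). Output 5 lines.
0 342 342 0
175 342 342 175
175 342 471 175
175 342 602 175
175 342 621 175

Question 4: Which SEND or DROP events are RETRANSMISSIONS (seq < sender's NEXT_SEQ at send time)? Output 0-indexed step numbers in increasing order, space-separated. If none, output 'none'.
Step 0: SEND seq=200 -> fresh
Step 1: SEND seq=0 -> fresh
Step 2: DROP seq=342 -> fresh
Step 3: SEND seq=471 -> fresh
Step 4: SEND seq=602 -> fresh

Answer: none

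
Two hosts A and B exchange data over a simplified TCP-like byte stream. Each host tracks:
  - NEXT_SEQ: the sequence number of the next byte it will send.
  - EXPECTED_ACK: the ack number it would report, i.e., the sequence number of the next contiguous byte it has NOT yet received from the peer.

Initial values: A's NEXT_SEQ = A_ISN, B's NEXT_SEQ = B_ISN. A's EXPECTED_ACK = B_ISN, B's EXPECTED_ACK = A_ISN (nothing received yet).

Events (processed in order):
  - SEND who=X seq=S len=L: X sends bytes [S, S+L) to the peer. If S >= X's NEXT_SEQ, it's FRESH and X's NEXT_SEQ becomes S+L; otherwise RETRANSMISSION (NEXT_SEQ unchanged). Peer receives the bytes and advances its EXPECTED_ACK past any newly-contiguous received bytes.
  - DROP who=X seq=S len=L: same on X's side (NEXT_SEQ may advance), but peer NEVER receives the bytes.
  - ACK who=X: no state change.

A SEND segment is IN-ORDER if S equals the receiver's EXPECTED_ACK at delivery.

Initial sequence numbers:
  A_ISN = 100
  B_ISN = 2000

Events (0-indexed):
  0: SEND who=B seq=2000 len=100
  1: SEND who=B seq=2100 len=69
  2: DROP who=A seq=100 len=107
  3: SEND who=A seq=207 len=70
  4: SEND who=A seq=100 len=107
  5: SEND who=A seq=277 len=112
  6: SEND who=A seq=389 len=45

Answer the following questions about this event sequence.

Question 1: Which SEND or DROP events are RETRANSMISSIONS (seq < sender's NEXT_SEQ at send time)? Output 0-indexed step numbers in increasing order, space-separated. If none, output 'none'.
Answer: 4

Derivation:
Step 0: SEND seq=2000 -> fresh
Step 1: SEND seq=2100 -> fresh
Step 2: DROP seq=100 -> fresh
Step 3: SEND seq=207 -> fresh
Step 4: SEND seq=100 -> retransmit
Step 5: SEND seq=277 -> fresh
Step 6: SEND seq=389 -> fresh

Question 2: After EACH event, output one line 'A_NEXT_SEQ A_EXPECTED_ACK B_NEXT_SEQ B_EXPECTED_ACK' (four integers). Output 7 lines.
100 2100 2100 100
100 2169 2169 100
207 2169 2169 100
277 2169 2169 100
277 2169 2169 277
389 2169 2169 389
434 2169 2169 434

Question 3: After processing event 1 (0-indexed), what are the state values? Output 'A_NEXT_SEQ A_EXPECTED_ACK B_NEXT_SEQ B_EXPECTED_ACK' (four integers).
After event 0: A_seq=100 A_ack=2100 B_seq=2100 B_ack=100
After event 1: A_seq=100 A_ack=2169 B_seq=2169 B_ack=100

100 2169 2169 100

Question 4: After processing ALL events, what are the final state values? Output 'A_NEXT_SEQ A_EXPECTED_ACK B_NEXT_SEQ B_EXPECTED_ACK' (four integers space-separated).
Answer: 434 2169 2169 434

Derivation:
After event 0: A_seq=100 A_ack=2100 B_seq=2100 B_ack=100
After event 1: A_seq=100 A_ack=2169 B_seq=2169 B_ack=100
After event 2: A_seq=207 A_ack=2169 B_seq=2169 B_ack=100
After event 3: A_seq=277 A_ack=2169 B_seq=2169 B_ack=100
After event 4: A_seq=277 A_ack=2169 B_seq=2169 B_ack=277
After event 5: A_seq=389 A_ack=2169 B_seq=2169 B_ack=389
After event 6: A_seq=434 A_ack=2169 B_seq=2169 B_ack=434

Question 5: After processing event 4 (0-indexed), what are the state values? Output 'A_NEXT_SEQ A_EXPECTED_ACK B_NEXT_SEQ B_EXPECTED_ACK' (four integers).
After event 0: A_seq=100 A_ack=2100 B_seq=2100 B_ack=100
After event 1: A_seq=100 A_ack=2169 B_seq=2169 B_ack=100
After event 2: A_seq=207 A_ack=2169 B_seq=2169 B_ack=100
After event 3: A_seq=277 A_ack=2169 B_seq=2169 B_ack=100
After event 4: A_seq=277 A_ack=2169 B_seq=2169 B_ack=277

277 2169 2169 277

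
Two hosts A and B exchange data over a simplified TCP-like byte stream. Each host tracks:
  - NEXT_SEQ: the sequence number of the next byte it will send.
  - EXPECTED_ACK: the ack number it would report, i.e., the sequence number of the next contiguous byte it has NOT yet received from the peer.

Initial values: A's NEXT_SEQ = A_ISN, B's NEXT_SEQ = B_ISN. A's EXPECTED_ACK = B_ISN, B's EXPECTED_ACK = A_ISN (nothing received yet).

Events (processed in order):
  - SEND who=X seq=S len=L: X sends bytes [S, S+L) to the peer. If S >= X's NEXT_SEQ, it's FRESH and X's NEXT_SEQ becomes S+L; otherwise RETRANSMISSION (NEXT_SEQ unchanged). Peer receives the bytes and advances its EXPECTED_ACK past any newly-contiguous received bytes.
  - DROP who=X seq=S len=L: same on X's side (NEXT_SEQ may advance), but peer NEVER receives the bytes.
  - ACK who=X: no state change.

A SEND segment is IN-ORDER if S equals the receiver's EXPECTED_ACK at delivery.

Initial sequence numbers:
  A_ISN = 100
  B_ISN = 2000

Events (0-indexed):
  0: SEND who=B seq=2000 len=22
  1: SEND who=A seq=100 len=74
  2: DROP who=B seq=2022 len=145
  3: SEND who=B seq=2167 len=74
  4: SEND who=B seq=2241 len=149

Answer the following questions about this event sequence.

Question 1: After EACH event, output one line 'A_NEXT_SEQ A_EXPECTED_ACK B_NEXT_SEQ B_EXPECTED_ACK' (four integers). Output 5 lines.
100 2022 2022 100
174 2022 2022 174
174 2022 2167 174
174 2022 2241 174
174 2022 2390 174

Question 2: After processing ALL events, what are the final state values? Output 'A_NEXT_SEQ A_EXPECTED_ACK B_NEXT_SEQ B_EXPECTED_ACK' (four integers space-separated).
Answer: 174 2022 2390 174

Derivation:
After event 0: A_seq=100 A_ack=2022 B_seq=2022 B_ack=100
After event 1: A_seq=174 A_ack=2022 B_seq=2022 B_ack=174
After event 2: A_seq=174 A_ack=2022 B_seq=2167 B_ack=174
After event 3: A_seq=174 A_ack=2022 B_seq=2241 B_ack=174
After event 4: A_seq=174 A_ack=2022 B_seq=2390 B_ack=174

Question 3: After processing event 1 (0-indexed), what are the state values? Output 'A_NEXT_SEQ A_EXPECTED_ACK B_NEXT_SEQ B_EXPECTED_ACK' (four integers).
After event 0: A_seq=100 A_ack=2022 B_seq=2022 B_ack=100
After event 1: A_seq=174 A_ack=2022 B_seq=2022 B_ack=174

174 2022 2022 174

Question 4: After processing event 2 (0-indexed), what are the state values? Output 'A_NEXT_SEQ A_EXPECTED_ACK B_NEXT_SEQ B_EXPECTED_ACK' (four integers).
After event 0: A_seq=100 A_ack=2022 B_seq=2022 B_ack=100
After event 1: A_seq=174 A_ack=2022 B_seq=2022 B_ack=174
After event 2: A_seq=174 A_ack=2022 B_seq=2167 B_ack=174

174 2022 2167 174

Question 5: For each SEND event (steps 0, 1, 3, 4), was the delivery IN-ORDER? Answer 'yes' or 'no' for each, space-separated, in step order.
Answer: yes yes no no

Derivation:
Step 0: SEND seq=2000 -> in-order
Step 1: SEND seq=100 -> in-order
Step 3: SEND seq=2167 -> out-of-order
Step 4: SEND seq=2241 -> out-of-order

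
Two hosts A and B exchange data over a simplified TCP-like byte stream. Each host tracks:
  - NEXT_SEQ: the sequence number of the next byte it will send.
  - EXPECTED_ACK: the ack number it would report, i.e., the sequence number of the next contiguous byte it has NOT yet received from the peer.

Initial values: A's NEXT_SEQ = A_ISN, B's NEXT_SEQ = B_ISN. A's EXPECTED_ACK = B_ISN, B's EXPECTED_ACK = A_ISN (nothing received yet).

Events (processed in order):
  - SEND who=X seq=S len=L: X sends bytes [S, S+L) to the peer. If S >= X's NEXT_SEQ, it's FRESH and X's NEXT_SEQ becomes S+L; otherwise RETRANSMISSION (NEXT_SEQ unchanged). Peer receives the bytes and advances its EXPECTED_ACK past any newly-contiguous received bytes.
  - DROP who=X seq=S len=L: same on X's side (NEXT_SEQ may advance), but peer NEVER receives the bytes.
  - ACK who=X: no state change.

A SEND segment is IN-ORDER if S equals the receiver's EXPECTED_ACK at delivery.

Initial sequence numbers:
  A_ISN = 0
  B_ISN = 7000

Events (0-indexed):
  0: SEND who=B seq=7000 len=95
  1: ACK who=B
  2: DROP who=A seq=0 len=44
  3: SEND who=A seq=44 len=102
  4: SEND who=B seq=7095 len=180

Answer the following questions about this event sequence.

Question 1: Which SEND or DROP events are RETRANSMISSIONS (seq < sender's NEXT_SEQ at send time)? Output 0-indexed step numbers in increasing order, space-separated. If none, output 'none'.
Answer: none

Derivation:
Step 0: SEND seq=7000 -> fresh
Step 2: DROP seq=0 -> fresh
Step 3: SEND seq=44 -> fresh
Step 4: SEND seq=7095 -> fresh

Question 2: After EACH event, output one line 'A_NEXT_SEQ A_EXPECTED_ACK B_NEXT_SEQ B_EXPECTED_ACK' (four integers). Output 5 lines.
0 7095 7095 0
0 7095 7095 0
44 7095 7095 0
146 7095 7095 0
146 7275 7275 0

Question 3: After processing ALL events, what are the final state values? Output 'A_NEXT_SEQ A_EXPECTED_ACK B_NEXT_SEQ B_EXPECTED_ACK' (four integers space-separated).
Answer: 146 7275 7275 0

Derivation:
After event 0: A_seq=0 A_ack=7095 B_seq=7095 B_ack=0
After event 1: A_seq=0 A_ack=7095 B_seq=7095 B_ack=0
After event 2: A_seq=44 A_ack=7095 B_seq=7095 B_ack=0
After event 3: A_seq=146 A_ack=7095 B_seq=7095 B_ack=0
After event 4: A_seq=146 A_ack=7275 B_seq=7275 B_ack=0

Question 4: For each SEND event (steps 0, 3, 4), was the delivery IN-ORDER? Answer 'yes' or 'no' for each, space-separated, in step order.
Step 0: SEND seq=7000 -> in-order
Step 3: SEND seq=44 -> out-of-order
Step 4: SEND seq=7095 -> in-order

Answer: yes no yes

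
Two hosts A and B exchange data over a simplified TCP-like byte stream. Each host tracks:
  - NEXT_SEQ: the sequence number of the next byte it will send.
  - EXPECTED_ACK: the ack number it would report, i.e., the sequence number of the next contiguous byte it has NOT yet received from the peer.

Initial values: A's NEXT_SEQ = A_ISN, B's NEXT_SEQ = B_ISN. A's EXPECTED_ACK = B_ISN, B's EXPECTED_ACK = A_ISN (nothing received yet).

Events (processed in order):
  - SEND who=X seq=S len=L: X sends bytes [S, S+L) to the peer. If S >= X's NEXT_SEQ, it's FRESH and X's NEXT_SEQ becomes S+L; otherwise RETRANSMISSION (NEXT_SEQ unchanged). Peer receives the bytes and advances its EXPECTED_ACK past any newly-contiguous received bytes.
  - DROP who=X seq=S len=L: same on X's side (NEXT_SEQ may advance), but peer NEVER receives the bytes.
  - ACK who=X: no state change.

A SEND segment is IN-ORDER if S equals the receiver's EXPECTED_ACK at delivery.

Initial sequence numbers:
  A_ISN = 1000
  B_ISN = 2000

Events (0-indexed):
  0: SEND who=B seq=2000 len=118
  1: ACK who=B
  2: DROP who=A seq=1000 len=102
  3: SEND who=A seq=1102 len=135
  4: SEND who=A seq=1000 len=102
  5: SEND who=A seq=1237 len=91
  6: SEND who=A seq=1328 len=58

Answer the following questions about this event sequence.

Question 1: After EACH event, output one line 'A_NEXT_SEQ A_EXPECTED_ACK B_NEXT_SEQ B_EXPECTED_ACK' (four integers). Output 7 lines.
1000 2118 2118 1000
1000 2118 2118 1000
1102 2118 2118 1000
1237 2118 2118 1000
1237 2118 2118 1237
1328 2118 2118 1328
1386 2118 2118 1386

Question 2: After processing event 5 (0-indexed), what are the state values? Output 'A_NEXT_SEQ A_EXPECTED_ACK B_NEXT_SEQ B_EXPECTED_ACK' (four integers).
After event 0: A_seq=1000 A_ack=2118 B_seq=2118 B_ack=1000
After event 1: A_seq=1000 A_ack=2118 B_seq=2118 B_ack=1000
After event 2: A_seq=1102 A_ack=2118 B_seq=2118 B_ack=1000
After event 3: A_seq=1237 A_ack=2118 B_seq=2118 B_ack=1000
After event 4: A_seq=1237 A_ack=2118 B_seq=2118 B_ack=1237
After event 5: A_seq=1328 A_ack=2118 B_seq=2118 B_ack=1328

1328 2118 2118 1328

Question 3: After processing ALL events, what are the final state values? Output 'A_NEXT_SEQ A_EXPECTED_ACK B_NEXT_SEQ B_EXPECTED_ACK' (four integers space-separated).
Answer: 1386 2118 2118 1386

Derivation:
After event 0: A_seq=1000 A_ack=2118 B_seq=2118 B_ack=1000
After event 1: A_seq=1000 A_ack=2118 B_seq=2118 B_ack=1000
After event 2: A_seq=1102 A_ack=2118 B_seq=2118 B_ack=1000
After event 3: A_seq=1237 A_ack=2118 B_seq=2118 B_ack=1000
After event 4: A_seq=1237 A_ack=2118 B_seq=2118 B_ack=1237
After event 5: A_seq=1328 A_ack=2118 B_seq=2118 B_ack=1328
After event 6: A_seq=1386 A_ack=2118 B_seq=2118 B_ack=1386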